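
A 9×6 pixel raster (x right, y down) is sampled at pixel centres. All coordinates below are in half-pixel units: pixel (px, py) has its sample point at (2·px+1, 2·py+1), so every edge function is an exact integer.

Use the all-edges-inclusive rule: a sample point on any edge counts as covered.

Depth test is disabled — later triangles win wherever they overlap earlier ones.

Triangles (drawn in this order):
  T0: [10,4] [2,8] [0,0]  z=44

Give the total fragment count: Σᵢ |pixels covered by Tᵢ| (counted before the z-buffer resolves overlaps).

T0:
  2·area = 72
  edge (10, 4)→(2, 8): d=(-8,4) inclusive
  edge (2, 8)→(0, 0): d=(-2,-8) inclusive
  edge (0, 0)→(10, 4): d=(10,4) inclusive
    (0,0)@(1, 1): e=[60,6,6] → #
    (1,0)@(3, 1): e=[52,22,-2] → ·
    (0,1)@(1, 3): e=[44,2,26] → #
    (1,1)@(3, 3): e=[36,18,18] → #
    (2,1)@(5, 3): e=[28,34,10] → #
    (3,1)@(7, 3): e=[20,50,2] → #
    (4,1)@(9, 3): e=[12,66,-6] → ·
    (0,2)@(1, 5): e=[28,-2,46] → ·
    (1,2)@(3, 5): e=[20,14,38] → #
    (4,2)@(9, 5): e=[-4,62,14] → ·
    (1,3)@(3, 7): e=[4,10,58] → #
    (2,3)@(5, 7): e=[-4,26,50] → ·
  covered (9 px):
    # · · · · · · · ·
    # # # # · · · · ·
    · # # # · · · · ·
    · # · · · · · · ·
    · · · · · · · · ·
    · · · · · · · · ·

Answer: 9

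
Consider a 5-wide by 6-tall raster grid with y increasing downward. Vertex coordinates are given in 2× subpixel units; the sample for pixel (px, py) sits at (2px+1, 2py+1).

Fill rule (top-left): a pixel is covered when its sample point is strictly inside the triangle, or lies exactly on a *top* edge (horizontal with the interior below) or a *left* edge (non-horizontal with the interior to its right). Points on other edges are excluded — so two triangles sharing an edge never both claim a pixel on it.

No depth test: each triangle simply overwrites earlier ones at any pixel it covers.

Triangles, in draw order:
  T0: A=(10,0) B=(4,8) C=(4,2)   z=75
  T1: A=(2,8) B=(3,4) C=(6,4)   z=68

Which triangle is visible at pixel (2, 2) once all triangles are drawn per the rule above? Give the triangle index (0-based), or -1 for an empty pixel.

T0:
  2·area = 36
  edge (10, 0)→(4, 8): d=(-6,8) right/bottom  bias=-1
  edge (4, 8)→(4, 2): d=(0,-6) top-left  bias=+0
  edge (4, 2)→(10, 0): d=(6,-2) top-left  bias=+0
    (3,0)@(7, 1): e=[18,18,0] → #  [on edge]
    (4,0)@(9, 1): e=[2,30,4] → #
    (0,1)@(1, 3): e=[54,-18,0] → ·  [on edge]
    (2,1)@(5, 3): e=[22,6,8] → #
    (4,1)@(9, 3): e=[-10,30,16] → ·
    (2,2)@(5, 5): e=[10,6,20] → #
    (3,2)@(7, 5): e=[-6,18,24] → ·
    (2,3)@(5, 7): e=[-2,6,32] → ·
  covered (5 px):
    · · · # #
    · · # # ·
    · · # · ·
    · · · · ·
    · · · · ·
    · · · · ·
T1:
  2·area = 12
  edge (2, 8)→(3, 4): d=(1,-4) top-left  bias=+0
  edge (3, 4)→(6, 4): d=(3,0) top-left  bias=+0
  edge (6, 4)→(2, 8): d=(-4,4) right/bottom  bias=-1
    (4,0)@(9, 1): e=[21,-9,0] → ·  [on edge]
    (3,1)@(7, 3): e=[15,-3,0] → ·  [on edge]
    (1,2)@(3, 5): e=[1,3,8] → #
    (2,2)@(5, 5): e=[9,3,0] → ·  [on edge]
    (1,3)@(3, 7): e=[3,9,0] → ·  [on edge]
    (0,4)@(1, 9): e=[-3,15,0] → ·  [on edge]
  covered (1 px):
    · · · · ·
    · · · · ·
    · # · · ·
    · · · · ·
    · · · · ·
    · · · · ·

Z-buffer (winner per pixel, '.' = empty):
  . . . 0 0
  . . 0 0 .
  . 1 0 . .
  . . . . .
  . . . . .
  . . . . .

Result: 0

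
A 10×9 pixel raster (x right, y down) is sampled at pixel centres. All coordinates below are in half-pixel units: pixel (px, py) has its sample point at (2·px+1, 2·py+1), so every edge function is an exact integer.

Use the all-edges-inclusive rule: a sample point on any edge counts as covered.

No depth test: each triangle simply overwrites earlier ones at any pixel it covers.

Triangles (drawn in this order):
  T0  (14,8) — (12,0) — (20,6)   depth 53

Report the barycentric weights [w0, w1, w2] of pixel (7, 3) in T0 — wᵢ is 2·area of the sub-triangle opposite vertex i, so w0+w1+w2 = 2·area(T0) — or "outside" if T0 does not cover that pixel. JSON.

T0:
  2·area = 52
  edge (14, 8)→(12, 0): d=(-2,-8) inclusive
  edge (12, 0)→(20, 6): d=(8,6) inclusive
  edge (20, 6)→(14, 8): d=(-6,2) inclusive
    (6,0)@(13, 1): e=[6,2,44] → X
    (7,0)@(15, 1): e=[22,-10,40] → .
    (6,1)@(13, 3): e=[2,18,32] → X
    (7,1)@(15, 3): e=[18,6,28] → X
    (8,1)@(17, 3): e=[34,-6,24] → .
    (6,2)@(13, 5): e=[-2,34,20] → .
    (7,2)@(15, 5): e=[14,22,16] → X
    (8,2)@(17, 5): e=[30,10,12] → X
    (9,2)@(19, 5): e=[46,-2,8] → .
    (7,3)@(15, 7): e=[10,38,4] → X
    (8,3)@(17, 7): e=[26,26,0] → X  [on edge]
    (9,3)@(19, 7): e=[42,14,-4] → .
    (5,4)@(11, 9): e=[-26,78,0] → .  [on edge]
    (2,5)@(5, 11): e=[-78,130,0] → .  [on edge]
  covered (7 px):
    . . . . . . X . . .
    . . . . . . X X . .
    . . . . . . . X X .
    . . . . . . . X X .
    . . . . . . . . . .
    . . . . . . . . . .
    . . . . . . . . . .
    . . . . . . . . . .
    . . . . . . . . . .

Answer: [38,4,10]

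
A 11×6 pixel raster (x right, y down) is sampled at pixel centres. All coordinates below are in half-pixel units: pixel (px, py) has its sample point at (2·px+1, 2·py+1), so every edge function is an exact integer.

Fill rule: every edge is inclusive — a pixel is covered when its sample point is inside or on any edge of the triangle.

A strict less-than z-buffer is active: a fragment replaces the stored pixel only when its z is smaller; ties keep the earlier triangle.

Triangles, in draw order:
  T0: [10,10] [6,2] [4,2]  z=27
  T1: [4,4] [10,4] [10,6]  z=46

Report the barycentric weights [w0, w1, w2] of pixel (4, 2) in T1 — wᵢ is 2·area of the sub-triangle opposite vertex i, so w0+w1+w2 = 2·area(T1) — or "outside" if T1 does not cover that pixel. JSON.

T0:
  2·area = 16  (B↔C swapped to make it positive)
  edge (10, 10)→(4, 2): d=(-6,-8) inclusive
  edge (4, 2)→(6, 2): d=(2,0) inclusive
  edge (6, 2)→(10, 10): d=(4,8) inclusive
    (2,1)@(5, 3): e=[2,2,12] → █
    (3,1)@(7, 3): e=[18,2,-4] → ·
    (2,2)@(5, 5): e=[-10,6,20] → ·
    (3,2)@(7, 5): e=[6,6,4] → █
    (4,2)@(9, 5): e=[22,6,-12] → ·
    (3,3)@(7, 7): e=[-6,10,12] → ·
  covered (2 px):
    · · · · · · · · · · ·
    · · █ · · · · · · · ·
    · · · █ · · · · · · ·
    · · · · · · · · · · ·
    · · · · · · · · · · ·
    · · · · · · · · · · ·
T1:
  2·area = 12
  edge (4, 4)→(10, 4): d=(6,0) inclusive
  edge (10, 4)→(10, 6): d=(0,2) inclusive
  edge (10, 6)→(4, 4): d=(-6,-2) inclusive
    (0,1)@(1, 3): e=[-6,18,0] → ·  [on edge]
    (3,2)@(7, 5): e=[6,6,0] → █  [on edge]
    (4,2)@(9, 5): e=[6,2,4] → █
    (5,2)@(11, 5): e=[6,-2,8] → ·
    (3,3)@(7, 7): e=[18,6,-12] → ·
    (4,3)@(9, 7): e=[18,2,-8] → ·
    (6,3)@(13, 7): e=[18,-6,0] → ·  [on edge]
    (9,4)@(19, 9): e=[30,-18,0] → ·  [on edge]
  covered (2 px):
    · · · · · · · · · · ·
    · · · · · · · · · · ·
    · · · █ █ · · · · · ·
    · · · · · · · · · · ·
    · · · · · · · · · · ·
    · · · · · · · · · · ·

Answer: [2,4,6]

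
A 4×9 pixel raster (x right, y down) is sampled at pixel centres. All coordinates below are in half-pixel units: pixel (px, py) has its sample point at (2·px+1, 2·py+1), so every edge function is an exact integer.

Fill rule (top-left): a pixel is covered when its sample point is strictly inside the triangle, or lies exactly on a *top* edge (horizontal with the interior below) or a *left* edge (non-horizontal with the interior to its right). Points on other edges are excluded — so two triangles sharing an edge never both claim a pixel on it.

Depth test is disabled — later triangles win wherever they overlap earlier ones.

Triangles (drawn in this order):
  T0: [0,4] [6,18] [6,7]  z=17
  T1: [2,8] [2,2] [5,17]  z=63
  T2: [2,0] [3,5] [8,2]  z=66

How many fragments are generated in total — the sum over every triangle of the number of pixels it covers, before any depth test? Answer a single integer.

T0:
  2·area = 66  (B↔C swapped to make it positive)
  edge (0, 4)→(6, 7): d=(6,3) right/bottom  bias=-1
  edge (6, 7)→(6, 18): d=(0,11) right/bottom  bias=-1
  edge (6, 18)→(0, 4): d=(-6,-14) top-left  bias=+0
    (0,2)@(1, 5): e=[3,55,8] → X
    (1,2)@(3, 5): e=[-3,33,36] → .
    (0,3)@(1, 7): e=[15,55,-4] → .
    (1,3)@(3, 7): e=[9,33,24] → X
    (2,3)@(5, 7): e=[3,11,52] → X
    (3,3)@(7, 7): e=[-3,-11,80] → .
    (1,4)@(3, 9): e=[21,33,12] → X
    (3,4)@(7, 9): e=[9,-11,68] → .
    (1,5)@(3, 11): e=[33,33,0] → X  [on edge]
    (3,5)@(7, 11): e=[21,-11,56] → .
    (1,6)@(3, 13): e=[45,33,-12] → .
    (2,6)@(5, 13): e=[39,11,16] → X
  covered (9 px):
    . . . .
    . . . .
    X . . .
    . X X .
    . X X .
    . X X .
    . . X .
    . . X .
    . . . .
T1:
  2·area = 18
  edge (2, 8)→(2, 2): d=(0,-6) top-left  bias=+0
  edge (2, 2)→(5, 17): d=(3,15) right/bottom  bias=-1
  edge (5, 17)→(2, 8): d=(-3,-9) top-left  bias=+0
    (0,2)@(1, 5): e=[-6,24,0] → .  [on edge]
    (1,3)@(3, 7): e=[6,0,12] → .  [on edge]
    (1,4)@(3, 9): e=[6,6,6] → X
    (2,4)@(5, 9): e=[18,-24,24] → .
    (1,5)@(3, 11): e=[6,12,0] → X  [on edge]
    (2,5)@(5, 11): e=[18,-18,18] → .
    (1,6)@(3, 13): e=[6,18,-6] → .
    (2,8)@(5, 17): e=[18,0,0] → .  [on edge]
  covered (2 px):
    . . . .
    . . . .
    . . . .
    . . . .
    . X . .
    . X . .
    . . . .
    . . . .
    . . . .
T2:
  2·area = 28  (B↔C swapped to make it positive)
  edge (2, 0)→(8, 2): d=(6,2) right/bottom  bias=-1
  edge (8, 2)→(3, 5): d=(-5,3) right/bottom  bias=-1
  edge (3, 5)→(2, 0): d=(-1,-5) top-left  bias=+0
    (1,0)@(3, 1): e=[4,20,4] → X
    (2,0)@(5, 1): e=[0,14,14] → .  [on edge]
    (1,1)@(3, 3): e=[16,10,2] → X
    (2,1)@(5, 3): e=[12,4,12] → X
    (3,1)@(7, 3): e=[8,-2,22] → .
    (1,2)@(3, 5): e=[28,0,0] → .  [on edge]
    (2,2)@(5, 5): e=[24,-6,10] → .
    (2,7)@(5, 15): e=[84,-56,0] → .  [on edge]
  covered (3 px):
    . X . .
    . X X .
    . . . .
    . . . .
    . . . .
    . . . .
    . . . .
    . . . .
    . . . .

Answer: 14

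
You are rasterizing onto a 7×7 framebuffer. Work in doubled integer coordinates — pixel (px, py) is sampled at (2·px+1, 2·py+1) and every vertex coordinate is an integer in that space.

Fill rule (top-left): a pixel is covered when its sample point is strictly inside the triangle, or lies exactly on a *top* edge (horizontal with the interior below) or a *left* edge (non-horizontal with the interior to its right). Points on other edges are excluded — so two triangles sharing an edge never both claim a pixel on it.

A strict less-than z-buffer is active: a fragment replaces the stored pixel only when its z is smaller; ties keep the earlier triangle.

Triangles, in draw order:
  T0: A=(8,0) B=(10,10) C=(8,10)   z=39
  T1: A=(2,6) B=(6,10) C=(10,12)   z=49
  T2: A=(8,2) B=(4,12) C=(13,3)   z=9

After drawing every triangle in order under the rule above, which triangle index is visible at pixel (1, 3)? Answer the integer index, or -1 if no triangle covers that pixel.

T0:
  2·area = 20
  edge (8, 0)→(10, 10): d=(2,10) right/bottom  bias=-1
  edge (10, 10)→(8, 10): d=(-2,0) right/bottom  bias=-1
  edge (8, 10)→(8, 0): d=(0,-10) top-left  bias=+0
    (4,2)@(9, 5): e=[0,10,10] → .  [on edge]
    (4,3)@(9, 7): e=[4,6,10] → X
    (5,3)@(11, 7): e=[-16,6,30] → .
    (4,4)@(9, 9): e=[8,2,10] → X
    (5,4)@(11, 9): e=[-12,2,30] → .
    (4,5)@(9, 11): e=[12,-2,10] → .
  covered (2 px):
    . . . . . . .
    . . . . . . .
    . . . . . . .
    . . . . X . .
    . . . . X . .
    . . . . . . .
    . . . . . . .
T1:
  2·area = 8  (B↔C swapped to make it positive)
  edge (2, 6)→(10, 12): d=(8,6) right/bottom  bias=-1
  edge (10, 12)→(6, 10): d=(-4,-2) top-left  bias=+0
  edge (6, 10)→(2, 6): d=(-4,-4) top-left  bias=+0
    (0,2)@(1, 5): e=[-2,10,0] → .  [on edge]
    (1,3)@(3, 7): e=[2,6,0] → X  [on edge]
    (2,3)@(5, 7): e=[-10,10,8] → .
    (1,4)@(3, 9): e=[18,-2,-8] → .
    (2,4)@(5, 9): e=[6,2,0] → X  [on edge]
    (3,4)@(7, 9): e=[-6,6,8] → .
    (2,5)@(5, 11): e=[22,-6,-8] → .
    (3,5)@(7, 11): e=[10,-2,0] → .  [on edge]
    (4,6)@(9, 13): e=[14,-6,0] → .  [on edge]
  covered (2 px):
    . . . . . . .
    . . . . . . .
    . . . . . . .
    . X . . . . .
    . . X . . . .
    . . . . . . .
    . . . . . . .
T2:
  2·area = 54  (B↔C swapped to make it positive)
  edge (8, 2)→(13, 3): d=(5,1) right/bottom  bias=-1
  edge (13, 3)→(4, 12): d=(-9,9) right/bottom  bias=-1
  edge (4, 12)→(8, 2): d=(4,-10) top-left  bias=+0
    (1,0)@(3, 1): e=[0,108,-54] → .  [on edge]
    (4,1)@(9, 3): e=[4,36,14] → X
    (5,1)@(11, 3): e=[2,18,34] → X
    (6,1)@(13, 3): e=[0,0,54] → .  [on edge]
    (3,2)@(7, 5): e=[16,36,2] → X
    (5,2)@(11, 5): e=[12,0,42] → .  [on edge]
    (3,3)@(7, 7): e=[26,18,10] → X
    (4,3)@(9, 7): e=[24,0,30] → .  [on edge]
    (3,4)@(7, 9): e=[36,0,18] → .  [on edge]
    (2,5)@(5, 11): e=[48,0,6] → .  [on edge]
    (1,6)@(3, 13): e=[60,0,-6] → .  [on edge]
  covered (5 px):
    . . . . . . .
    . . . . X X .
    . . . X X . .
    . . . X . . .
    . . . . . . .
    . . . . . . .
    . . . . . . .

Z-buffer (winner per pixel, '.' = empty):
  . . . . . . .
  . . . . 2 2 .
  . . . 2 2 . .
  . 1 . 2 0 . .
  . . 1 . 0 . .
  . . . . . . .
  . . . . . . .

Answer: 1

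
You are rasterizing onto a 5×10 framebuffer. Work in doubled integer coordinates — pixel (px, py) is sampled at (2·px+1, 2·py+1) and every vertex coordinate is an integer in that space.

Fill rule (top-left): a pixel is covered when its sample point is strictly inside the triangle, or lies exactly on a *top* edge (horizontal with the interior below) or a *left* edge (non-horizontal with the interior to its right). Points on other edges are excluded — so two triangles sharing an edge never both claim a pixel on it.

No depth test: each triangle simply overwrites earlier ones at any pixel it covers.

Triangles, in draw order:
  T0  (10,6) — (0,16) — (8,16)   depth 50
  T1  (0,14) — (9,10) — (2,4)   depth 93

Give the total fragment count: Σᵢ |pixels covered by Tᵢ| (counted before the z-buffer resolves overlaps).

T0:
  2·area = 80  (B↔C swapped to make it positive)
  edge (10, 6)→(8, 16): d=(-2,10) right/bottom  bias=-1
  edge (8, 16)→(0, 16): d=(-8,0) right/bottom  bias=-1
  edge (0, 16)→(10, 6): d=(10,-10) top-left  bias=+0
    (4,3)@(9, 7): e=[8,72,0] → █  [on edge]
    (3,4)@(7, 9): e=[24,56,0] → █  [on edge]
    (2,5)@(5, 11): e=[40,40,0] → █  [on edge]
    (4,5)@(9, 11): e=[0,40,40] → ·  [on edge]
    (1,6)@(3, 13): e=[56,24,0] → █  [on edge]
    (4,6)@(9, 13): e=[-4,24,60] → ·
    (0,7)@(1, 15): e=[72,8,0] → █  [on edge]
    (4,7)@(9, 15): e=[-8,8,80] → ·
    (0,8)@(1, 17): e=[68,-8,20] → ·
    (1,8)@(3, 17): e=[48,-8,40] → ·
    (2,8)@(5, 17): e=[28,-8,60] → ·
    (3,8)@(7, 17): e=[8,-8,80] → ·
  covered (12 px):
    · · · · ·
    · · · · ·
    · · · · ·
    · · · · █
    · · · █ █
    · · █ █ ·
    · █ █ █ ·
    █ █ █ █ ·
    · · · · ·
    · · · · ·
T1:
  2·area = 82  (B↔C swapped to make it positive)
  edge (0, 14)→(2, 4): d=(2,-10) top-left  bias=+0
  edge (2, 4)→(9, 10): d=(7,6) right/bottom  bias=-1
  edge (9, 10)→(0, 14): d=(-9,4) right/bottom  bias=-1
    (1,2)@(3, 5): e=[12,1,69] → █
    (2,2)@(5, 5): e=[32,-11,61] → ·
    (1,3)@(3, 7): e=[16,15,51] → █
    (2,3)@(5, 7): e=[36,3,43] → █
    (3,3)@(7, 7): e=[56,-9,35] → ·
    (0,4)@(1, 9): e=[0,41,41] → █  [on edge]
    (3,4)@(7, 9): e=[60,5,17] → █
    (4,4)@(9, 9): e=[80,-7,9] → ·
    (0,5)@(1, 11): e=[4,55,23] → █
    (3,5)@(7, 11): e=[64,19,-1] → ·
    (0,6)@(1, 13): e=[8,69,5] → █
    (1,6)@(3, 13): e=[28,57,-3] → ·
  covered (11 px):
    · · · · ·
    · · · · ·
    · █ · · ·
    · █ █ · ·
    █ █ █ █ ·
    █ █ █ · ·
    █ · · · ·
    · · · · ·
    · · · · ·
    · · · · ·

Final: 23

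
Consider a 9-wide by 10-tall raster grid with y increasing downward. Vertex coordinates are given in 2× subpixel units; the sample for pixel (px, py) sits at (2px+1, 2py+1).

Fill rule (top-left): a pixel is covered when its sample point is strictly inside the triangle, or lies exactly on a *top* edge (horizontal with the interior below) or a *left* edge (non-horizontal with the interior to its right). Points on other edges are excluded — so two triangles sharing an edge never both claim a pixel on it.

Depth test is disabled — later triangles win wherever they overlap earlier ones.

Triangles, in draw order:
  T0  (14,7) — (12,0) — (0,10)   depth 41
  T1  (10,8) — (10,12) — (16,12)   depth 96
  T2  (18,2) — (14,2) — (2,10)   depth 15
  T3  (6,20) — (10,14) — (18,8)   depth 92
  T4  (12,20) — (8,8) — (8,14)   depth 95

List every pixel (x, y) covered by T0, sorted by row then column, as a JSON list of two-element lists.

T0:
  2·area = 104  (B↔C swapped to make it positive)
  edge (14, 7)→(0, 10): d=(-14,3) right/bottom  bias=-1
  edge (0, 10)→(12, 0): d=(12,-10) top-left  bias=+0
  edge (12, 0)→(14, 7): d=(2,7) right/bottom  bias=-1
    (5,0)@(11, 1): e=[93,2,9] → #
    (6,0)@(13, 1): e=[87,22,-5] → ·
    (4,1)@(9, 3): e=[71,6,27] → #
    (6,1)@(13, 3): e=[59,46,-1] → ·
    (3,2)@(7, 5): e=[49,10,45] → #
    (6,2)@(13, 5): e=[31,70,3] → #
    (7,2)@(15, 5): e=[25,90,-11] → ·
    (2,3)@(5, 7): e=[27,14,63] → #
    (7,3)@(15, 7): e=[-3,114,-7] → ·
    (1,4)@(3, 9): e=[5,18,81] → #
    (2,4)@(5, 9): e=[-1,38,67] → ·
    (3,4)@(7, 9): e=[-7,58,53] → ·
  covered (13 px):
    · · · · · # · · ·
    · · · · # # · · ·
    · · · # # # # · ·
    · · # # # # # · ·
    · # · · · · · · ·
    · · · · · · · · ·
    · · · · · · · · ·
    · · · · · · · · ·
    · · · · · · · · ·
    · · · · · · · · ·
T1:
  2·area = 24  (B↔C swapped to make it positive)
  edge (10, 8)→(16, 12): d=(6,4) right/bottom  bias=-1
  edge (16, 12)→(10, 12): d=(-6,0) right/bottom  bias=-1
  edge (10, 12)→(10, 8): d=(0,-4) top-left  bias=+0
    (5,4)@(11, 9): e=[2,18,4] → #
    (6,4)@(13, 9): e=[-6,18,12] → ·
    (5,5)@(11, 11): e=[14,6,4] → #
    (6,5)@(13, 11): e=[6,6,12] → #
    (7,5)@(15, 11): e=[-2,6,20] → ·
    (5,6)@(11, 13): e=[26,-6,4] → ·
    (6,6)@(13, 13): e=[18,-6,12] → ·
  covered (3 px):
    · · · · · · · · ·
    · · · · · · · · ·
    · · · · · · · · ·
    · · · · · · · · ·
    · · · · · # · · ·
    · · · · · # # · ·
    · · · · · · · · ·
    · · · · · · · · ·
    · · · · · · · · ·
    · · · · · · · · ·
T2:
  2·area = 32  (B↔C swapped to make it positive)
  edge (18, 2)→(2, 10): d=(-16,8) right/bottom  bias=-1
  edge (2, 10)→(14, 2): d=(12,-8) top-left  bias=+0
  edge (14, 2)→(18, 2): d=(4,0) top-left  bias=+0
    (6,1)@(13, 3): e=[24,4,4] → #
    (7,1)@(15, 3): e=[8,20,4] → #
    (8,1)@(17, 3): e=[-8,36,4] → ·
    (5,2)@(11, 5): e=[8,12,12] → #
    (6,2)@(13, 5): e=[-8,28,12] → ·
    (7,2)@(15, 5): e=[-24,44,12] → ·
    (3,3)@(7, 7): e=[8,4,20] → #
    (4,3)@(9, 7): e=[-8,20,20] → ·
    (5,3)@(11, 7): e=[-24,36,20] → ·
    (3,4)@(7, 9): e=[-24,28,28] → ·
  covered (4 px):
    · · · · · · · · ·
    · · · · · · # # ·
    · · · · · # · · ·
    · · · # · · · · ·
    · · · · · · · · ·
    · · · · · · · · ·
    · · · · · · · · ·
    · · · · · · · · ·
    · · · · · · · · ·
    · · · · · · · · ·
T3:
  2·area = 24
  edge (6, 20)→(10, 14): d=(4,-6) top-left  bias=+0
  edge (10, 14)→(18, 8): d=(8,-6) top-left  bias=+0
  edge (18, 8)→(6, 20): d=(-12,12) right/bottom  bias=-1
    (8,4)@(17, 9): e=[22,2,0] → ·  [on edge]
    (7,5)@(15, 11): e=[18,6,0] → ·  [on edge]
    (6,6)@(13, 13): e=[14,10,0] → ·  [on edge]
    (5,7)@(11, 15): e=[10,14,0] → ·  [on edge]
    (4,8)@(9, 17): e=[6,18,0] → ·  [on edge]
    (3,9)@(7, 19): e=[2,22,0] → ·  [on edge]
  covered (0 px):
    · · · · · · · · ·
    · · · · · · · · ·
    · · · · · · · · ·
    · · · · · · · · ·
    · · · · · · · · ·
    · · · · · · · · ·
    · · · · · · · · ·
    · · · · · · · · ·
    · · · · · · · · ·
    · · · · · · · · ·
T4:
  2·area = 24  (B↔C swapped to make it positive)
  edge (12, 20)→(8, 14): d=(-4,-6) top-left  bias=+0
  edge (8, 14)→(8, 8): d=(0,-6) top-left  bias=+0
  edge (8, 8)→(12, 20): d=(4,12) right/bottom  bias=-1
    (3,2)@(7, 5): e=[30,-6,0] → ·  [on edge]
    (4,5)@(9, 11): e=[18,6,0] → ·  [on edge]
    (4,6)@(9, 13): e=[10,6,8] → #
    (5,6)@(11, 13): e=[22,18,-16] → ·
    (4,7)@(9, 15): e=[2,6,16] → #
    (5,7)@(11, 15): e=[14,18,-8] → ·
    (4,8)@(9, 17): e=[-6,6,24] → ·
    (5,8)@(11, 17): e=[6,18,0] → ·  [on edge]
  covered (2 px):
    · · · · · · · · ·
    · · · · · · · · ·
    · · · · · · · · ·
    · · · · · · · · ·
    · · · · · · · · ·
    · · · · · · · · ·
    · · · · # · · · ·
    · · · · # · · · ·
    · · · · · · · · ·
    · · · · · · · · ·

Answer: [[5,0],[4,1],[5,1],[3,2],[4,2],[5,2],[6,2],[2,3],[3,3],[4,3],[5,3],[6,3],[1,4]]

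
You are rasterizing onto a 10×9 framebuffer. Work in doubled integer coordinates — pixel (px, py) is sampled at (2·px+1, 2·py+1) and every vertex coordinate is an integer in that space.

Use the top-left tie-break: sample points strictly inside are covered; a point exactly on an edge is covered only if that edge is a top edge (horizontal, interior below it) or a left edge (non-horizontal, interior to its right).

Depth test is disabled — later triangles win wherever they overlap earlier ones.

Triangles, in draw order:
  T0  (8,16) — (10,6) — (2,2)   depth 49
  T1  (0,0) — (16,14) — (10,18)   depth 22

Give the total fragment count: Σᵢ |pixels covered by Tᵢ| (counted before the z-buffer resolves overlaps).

T0:
  2·area = 88  (B↔C swapped to make it positive)
  edge (8, 16)→(2, 2): d=(-6,-14) top-left  bias=+0
  edge (2, 2)→(10, 6): d=(8,4) right/bottom  bias=-1
  edge (10, 6)→(8, 16): d=(-2,10) right/bottom  bias=-1
    (5,0)@(11, 1): e=[132,-44,0] → .  [on edge]
    (1,1)@(3, 3): e=[8,4,76] → X
    (2,1)@(5, 3): e=[36,-4,56] → .
    (1,2)@(3, 5): e=[-4,20,72] → .
    (2,2)@(5, 5): e=[24,12,52] → X
    (3,2)@(7, 5): e=[52,4,32] → X
    (4,2)@(9, 5): e=[80,-4,12] → .
    (2,3)@(5, 7): e=[12,28,48] → X
    (4,3)@(9, 7): e=[68,12,8] → X
    (5,3)@(11, 7): e=[96,4,-12] → .
    (2,4)@(5, 9): e=[0,44,44] → X  [on edge]
    (5,4)@(11, 9): e=[84,20,-16] → .
    (4,5)@(9, 11): e=[44,44,0] → .  [on edge]
  covered (11 px):
    . . . . . . . . . .
    . X . . . . . . . .
    . . X X . . . . . .
    . . X X X . . . . .
    . . X X X . . . . .
    . . . X . . . . . .
    . . . X . . . . . .
    . . . . . . . . . .
    . . . . . . . . . .
T1:
  2·area = 148
  edge (0, 0)→(16, 14): d=(16,14) right/bottom  bias=-1
  edge (16, 14)→(10, 18): d=(-6,4) right/bottom  bias=-1
  edge (10, 18)→(0, 0): d=(-10,-18) top-left  bias=+0
    (0,0)@(1, 1): e=[2,138,8] → X
    (1,0)@(3, 1): e=[-26,130,44] → .
    (0,1)@(1, 3): e=[34,126,-12] → .
    (1,1)@(3, 3): e=[6,118,24] → X
    (2,1)@(5, 3): e=[-22,110,60] → .
    (1,2)@(3, 5): e=[38,106,4] → X
    (2,2)@(5, 5): e=[10,98,40] → X
    (3,2)@(7, 5): e=[-18,90,76] → .
    (1,3)@(3, 7): e=[70,94,-16] → .
    (2,3)@(5, 7): e=[42,86,20] → X
    (3,3)@(7, 7): e=[14,78,56] → X
    (4,3)@(9, 7): e=[-14,70,92] → .
    (2,4)@(5, 9): e=[74,74,0] → X  [on edge]
  covered (19 px):
    X . . . . . . . . .
    . X . . . . . . . .
    . X X . . . . . . .
    . . X X . . . . . .
    . . X X X . . . . .
    . . . X X X . . . .
    . . . . X X X . . .
    . . . . X X X . . .
    . . . . . X . . . .

Result: 30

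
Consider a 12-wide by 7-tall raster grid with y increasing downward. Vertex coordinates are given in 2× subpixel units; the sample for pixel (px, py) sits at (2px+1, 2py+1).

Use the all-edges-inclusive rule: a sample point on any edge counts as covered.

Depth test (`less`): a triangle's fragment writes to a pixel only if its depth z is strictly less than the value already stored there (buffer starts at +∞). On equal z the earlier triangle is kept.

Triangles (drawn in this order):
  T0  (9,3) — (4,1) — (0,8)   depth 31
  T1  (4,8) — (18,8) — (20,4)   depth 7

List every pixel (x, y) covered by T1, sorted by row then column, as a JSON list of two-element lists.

T0:
  2·area = 43  (B↔C swapped to make it positive)
  edge (9, 3)→(0, 8): d=(-9,5) inclusive
  edge (0, 8)→(4, 1): d=(4,-7) inclusive
  edge (4, 1)→(9, 3): d=(5,2) inclusive
    (1,1)@(3, 3): e=[30,1,12] → X
    (2,1)@(5, 3): e=[20,15,8] → X
    (3,1)@(7, 3): e=[10,29,4] → X
    (4,1)@(9, 3): e=[0,43,0] → X  [on edge]
    (5,1)@(11, 3): e=[-10,57,-4] → .
    (1,2)@(3, 5): e=[12,9,22] → X
    (3,2)@(7, 5): e=[-8,37,14] → .
    (4,2)@(9, 5): e=[-18,51,10] → .
    (0,3)@(1, 7): e=[4,3,36] → X
    (1,3)@(3, 7): e=[-6,17,32] → .
    (2,3)@(5, 7): e=[-16,31,28] → .
    (9,3)@(19, 7): e=[-86,129,0] → .  [on edge]
  covered (7 px):
    . . . . . . . . . . . .
    . X X X X . . . . . . .
    . X X . . . . . . . . .
    X . . . . . . . . . . .
    . . . . . . . . . . . .
    . . . . . . . . . . . .
    . . . . . . . . . . . .
T1:
  2·area = 56  (B↔C swapped to make it positive)
  edge (4, 8)→(20, 4): d=(16,-4) inclusive
  edge (20, 4)→(18, 8): d=(-2,4) inclusive
  edge (18, 8)→(4, 8): d=(-14,0) inclusive
    (8,2)@(17, 5): e=[4,10,42] → X
    (9,2)@(19, 5): e=[12,2,42] → X
    (10,2)@(21, 5): e=[20,-6,42] → .
    (4,3)@(9, 7): e=[4,38,14] → X
    (5,3)@(11, 7): e=[12,30,14] → X
    (6,3)@(13, 7): e=[20,22,14] → X
    (7,3)@(15, 7): e=[28,14,14] → X
    (9,3)@(19, 7): e=[44,-2,14] → .
    (4,4)@(9, 9): e=[36,34,-14] → .
    (5,4)@(11, 9): e=[44,26,-14] → .
    (6,4)@(13, 9): e=[52,18,-14] → .
    (7,4)@(15, 9): e=[60,10,-14] → .
  covered (7 px):
    . . . . . . . . . . . .
    . . . . . . . . . . . .
    . . . . . . . . X X . .
    . . . . X X X X X . . .
    . . . . . . . . . . . .
    . . . . . . . . . . . .
    . . . . . . . . . . . .

Answer: [[8,2],[9,2],[4,3],[5,3],[6,3],[7,3],[8,3]]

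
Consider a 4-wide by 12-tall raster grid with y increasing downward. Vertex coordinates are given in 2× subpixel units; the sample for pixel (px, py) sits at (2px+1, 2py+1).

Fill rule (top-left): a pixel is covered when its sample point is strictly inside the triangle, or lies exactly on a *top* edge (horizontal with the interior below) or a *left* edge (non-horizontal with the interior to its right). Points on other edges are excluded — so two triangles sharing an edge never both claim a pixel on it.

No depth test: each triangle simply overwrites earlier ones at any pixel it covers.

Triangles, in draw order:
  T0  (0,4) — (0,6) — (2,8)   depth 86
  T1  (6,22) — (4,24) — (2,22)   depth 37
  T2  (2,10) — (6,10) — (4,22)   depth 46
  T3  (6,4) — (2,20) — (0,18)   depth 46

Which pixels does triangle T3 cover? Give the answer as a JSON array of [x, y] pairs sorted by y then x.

T0:
  2·area = 4  (B↔C swapped to make it positive)
  edge (0, 4)→(2, 8): d=(2,4) right/bottom  bias=-1
  edge (2, 8)→(0, 6): d=(-2,-2) top-left  bias=+0
  edge (0, 6)→(0, 4): d=(0,-2) top-left  bias=+0
    (0,3)@(1, 7): e=[2,0,2] → X  [on edge]
    (1,3)@(3, 7): e=[-6,4,6] → .
    (0,4)@(1, 9): e=[6,-4,2] → .
    (1,4)@(3, 9): e=[-2,0,6] → .  [on edge]
    (2,5)@(5, 11): e=[-6,0,10] → .  [on edge]
    (3,6)@(7, 13): e=[-10,0,14] → .  [on edge]
  covered (1 px):
    . . . .
    . . . .
    . . . .
    X . . .
    . . . .
    . . . .
    . . . .
    . . . .
    . . . .
    . . . .
    . . . .
    . . . .
T1:
  2·area = 8
  edge (6, 22)→(4, 24): d=(-2,2) right/bottom  bias=-1
  edge (4, 24)→(2, 22): d=(-2,-2) top-left  bias=+0
  edge (2, 22)→(6, 22): d=(4,0) top-left  bias=+0
    (0,10)@(1, 21): e=[12,0,-4] → .  [on edge]
    (3,10)@(7, 21): e=[0,12,-4] → .  [on edge]
    (1,11)@(3, 23): e=[4,0,4] → X  [on edge]
    (2,11)@(5, 23): e=[0,4,4] → .  [on edge]
  covered (1 px):
    . . . .
    . . . .
    . . . .
    . . . .
    . . . .
    . . . .
    . . . .
    . . . .
    . . . .
    . . . .
    . . . .
    . X . .
T2:
  2·area = 48
  edge (2, 10)→(6, 10): d=(4,0) top-left  bias=+0
  edge (6, 10)→(4, 22): d=(-2,12) right/bottom  bias=-1
  edge (4, 22)→(2, 10): d=(-2,-12) top-left  bias=+0
    (1,5)@(3, 11): e=[4,34,10] → X
    (2,5)@(5, 11): e=[4,10,34] → X
    (3,5)@(7, 11): e=[4,-14,58] → .
    (1,6)@(3, 13): e=[12,30,6] → X
    (3,6)@(7, 13): e=[12,-18,54] → .
    (1,7)@(3, 15): e=[20,26,2] → X
    (3,7)@(7, 15): e=[20,-22,50] → .
    (1,8)@(3, 17): e=[28,22,-2] → .
    (2,8)@(5, 17): e=[28,-2,22] → .
  covered (6 px):
    . . . .
    . . . .
    . . . .
    . . . .
    . . . .
    . X X .
    . X X .
    . X X .
    . . . .
    . . . .
    . . . .
    . . . .
T3:
  2·area = 40
  edge (6, 4)→(2, 20): d=(-4,16) right/bottom  bias=-1
  edge (2, 20)→(0, 18): d=(-2,-2) top-left  bias=+0
  edge (0, 18)→(6, 4): d=(6,-14) top-left  bias=+0
    (2,3)@(5, 7): e=[4,32,4] → X
    (3,3)@(7, 7): e=[-28,36,32] → .
    (2,4)@(5, 9): e=[-4,28,16] → .
    (1,5)@(3, 11): e=[20,20,0] → X  [on edge]
    (2,5)@(5, 11): e=[-12,24,28] → .
    (1,6)@(3, 13): e=[12,16,12] → X
    (2,6)@(5, 13): e=[-20,20,40] → .
    (1,7)@(3, 15): e=[4,12,24] → X
    (2,7)@(5, 15): e=[-28,16,52] → .
    (0,8)@(1, 17): e=[28,4,8] → X
    (1,8)@(3, 17): e=[-4,8,36] → .
    (0,9)@(1, 19): e=[20,0,20] → X  [on edge]
    (1,10)@(3, 21): e=[-20,0,60] → .  [on edge]
    (2,11)@(5, 23): e=[-60,0,100] → .  [on edge]
  covered (6 px):
    . . . .
    . . . .
    . . . .
    . . X .
    . . . .
    . X . .
    . X . .
    . X . .
    X . . .
    X . . .
    . . . .
    . . . .

Answer: [[2,3],[1,5],[1,6],[1,7],[0,8],[0,9]]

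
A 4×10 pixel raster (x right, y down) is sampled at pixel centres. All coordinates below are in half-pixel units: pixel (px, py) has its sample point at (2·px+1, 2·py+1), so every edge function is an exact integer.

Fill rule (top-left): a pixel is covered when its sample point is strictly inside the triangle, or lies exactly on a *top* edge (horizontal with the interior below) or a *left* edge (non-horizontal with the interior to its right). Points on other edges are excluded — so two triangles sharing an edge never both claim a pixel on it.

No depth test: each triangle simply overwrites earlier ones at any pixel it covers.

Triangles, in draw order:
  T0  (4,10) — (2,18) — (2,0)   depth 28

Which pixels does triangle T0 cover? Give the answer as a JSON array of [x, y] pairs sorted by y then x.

T0:
  2·area = 36
  edge (4, 10)→(2, 18): d=(-2,8) right/bottom  bias=-1
  edge (2, 18)→(2, 0): d=(0,-18) top-left  bias=+0
  edge (2, 0)→(4, 10): d=(2,10) right/bottom  bias=-1
    (1,2)@(3, 5): e=[18,18,0] → .  [on edge]
    (1,3)@(3, 7): e=[14,18,4] → X
    (2,3)@(5, 7): e=[-2,54,-16] → .
    (1,4)@(3, 9): e=[10,18,8] → X
    (2,4)@(5, 9): e=[-6,54,-12] → .
    (1,5)@(3, 11): e=[6,18,12] → X
    (2,5)@(5, 11): e=[-10,54,-8] → .
    (1,6)@(3, 13): e=[2,18,16] → X
    (2,6)@(5, 13): e=[-14,54,-4] → .
    (1,7)@(3, 15): e=[-2,18,20] → .
    (2,7)@(5, 15): e=[-18,54,0] → .  [on edge]
  covered (4 px):
    . . . .
    . . . .
    . . . .
    . X . .
    . X . .
    . X . .
    . X . .
    . . . .
    . . . .
    . . . .

Final: [[1,3],[1,4],[1,5],[1,6]]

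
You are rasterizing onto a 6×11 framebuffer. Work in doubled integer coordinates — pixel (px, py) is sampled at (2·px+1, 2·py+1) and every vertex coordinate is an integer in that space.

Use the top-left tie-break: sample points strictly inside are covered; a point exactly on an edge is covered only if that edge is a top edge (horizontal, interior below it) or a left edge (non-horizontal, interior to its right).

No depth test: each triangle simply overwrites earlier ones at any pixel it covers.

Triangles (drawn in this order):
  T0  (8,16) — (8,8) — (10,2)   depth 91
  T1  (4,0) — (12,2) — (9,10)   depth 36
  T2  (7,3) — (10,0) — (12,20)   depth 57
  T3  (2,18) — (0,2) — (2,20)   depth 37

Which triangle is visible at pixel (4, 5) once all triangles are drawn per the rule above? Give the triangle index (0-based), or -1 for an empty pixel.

T0:
  2·area = 16
  edge (8, 16)→(8, 8): d=(0,-8) top-left  bias=+0
  edge (8, 8)→(10, 2): d=(2,-6) top-left  bias=+0
  edge (10, 2)→(8, 16): d=(-2,14) right/bottom  bias=-1
    (4,2)@(9, 5): e=[8,0,8] → █  [on edge]
    (5,2)@(11, 5): e=[24,12,-20] → ·
    (4,3)@(9, 7): e=[8,4,4] → █
    (5,3)@(11, 7): e=[24,16,-24] → ·
    (4,4)@(9, 9): e=[8,8,0] → ·  [on edge]
    (3,5)@(7, 11): e=[-8,0,24] → ·  [on edge]
    (2,8)@(5, 17): e=[-24,0,40] → ·  [on edge]
  covered (2 px):
    · · · · · ·
    · · · · · ·
    · · · · █ ·
    · · · · █ ·
    · · · · · ·
    · · · · · ·
    · · · · · ·
    · · · · · ·
    · · · · · ·
    · · · · · ·
    · · · · · ·
T1:
  2·area = 70
  edge (4, 0)→(12, 2): d=(8,2) right/bottom  bias=-1
  edge (12, 2)→(9, 10): d=(-3,8) right/bottom  bias=-1
  edge (9, 10)→(4, 0): d=(-5,-10) top-left  bias=+0
    (2,0)@(5, 1): e=[6,59,5] → █
    (3,0)@(7, 1): e=[2,43,25] → █
    (4,0)@(9, 1): e=[-2,27,45] → ·
    (2,1)@(5, 3): e=[22,53,-5] → ·
    (3,1)@(7, 3): e=[18,37,15] → █
    (4,1)@(9, 3): e=[14,21,35] → █
    (5,1)@(11, 3): e=[10,5,55] → █
    (3,2)@(7, 5): e=[34,31,5] → █
    (5,2)@(11, 5): e=[26,-1,45] → ·
    (3,3)@(7, 7): e=[50,25,-5] → ·
    (4,3)@(9, 7): e=[46,9,15] → █
    (5,3)@(11, 7): e=[42,-7,35] → ·
  covered (9 px):
    · · █ █ · ·
    · · · █ █ █
    · · · █ █ ·
    · · · · █ ·
    · · · · █ ·
    · · · · · ·
    · · · · · ·
    · · · · · ·
    · · · · · ·
    · · · · · ·
    · · · · · ·
T2:
  2·area = 66
  edge (7, 3)→(10, 0): d=(3,-3) top-left  bias=+0
  edge (10, 0)→(12, 20): d=(2,20) right/bottom  bias=-1
  edge (12, 20)→(7, 3): d=(-5,-17) top-left  bias=+0
    (4,0)@(9, 1): e=[0,22,44] → █  [on edge]
    (5,0)@(11, 1): e=[6,-18,78] → ·
    (3,1)@(7, 3): e=[0,66,0] → █  [on edge]
    (5,1)@(11, 3): e=[12,-14,68] → ·
    (2,2)@(5, 5): e=[0,110,-44] → ·  [on edge]
    (3,2)@(7, 5): e=[6,70,-10] → ·
    (4,2)@(9, 5): e=[12,30,24] → █
    (5,2)@(11, 5): e=[18,-10,58] → ·
    (1,3)@(3, 7): e=[0,154,-88] → ·  [on edge]
    (4,3)@(9, 7): e=[18,34,14] → █
    (5,3)@(11, 7): e=[24,-6,48] → ·
    (0,4)@(1, 9): e=[0,198,-132] → ·  [on edge]
  covered (9 px):
    · · · · █ ·
    · · · █ █ ·
    · · · · █ ·
    · · · · █ ·
    · · · · █ ·
    · · · · · █
    · · · · · █
    · · · · · █
    · · · · · ·
    · · · · · ·
    · · · · · ·
T3:
  2·area = 4  (B↔C swapped to make it positive)
  edge (2, 18)→(2, 20): d=(0,2) right/bottom  bias=-1
  edge (2, 20)→(0, 2): d=(-2,-18) top-left  bias=+0
  edge (0, 2)→(2, 18): d=(2,16) right/bottom  bias=-1
    (0,5)@(1, 11): e=[2,0,2] → █  [on edge]
    (1,5)@(3, 11): e=[-2,36,-30] → ·
    (0,6)@(1, 13): e=[2,-4,6] → ·
  covered (1 px):
    · · · · · ·
    · · · · · ·
    · · · · · ·
    · · · · · ·
    · · · · · ·
    █ · · · · ·
    · · · · · ·
    · · · · · ·
    · · · · · ·
    · · · · · ·
    · · · · · ·

Z-buffer (winner per pixel, '.' = empty):
  . . 1 1 2 .
  . . . 2 2 1
  . . . 1 2 .
  . . . . 2 .
  . . . . 2 .
  3 . . . . 2
  . . . . . 2
  . . . . . 2
  . . . . . .
  . . . . . .
  . . . . . .

Final: -1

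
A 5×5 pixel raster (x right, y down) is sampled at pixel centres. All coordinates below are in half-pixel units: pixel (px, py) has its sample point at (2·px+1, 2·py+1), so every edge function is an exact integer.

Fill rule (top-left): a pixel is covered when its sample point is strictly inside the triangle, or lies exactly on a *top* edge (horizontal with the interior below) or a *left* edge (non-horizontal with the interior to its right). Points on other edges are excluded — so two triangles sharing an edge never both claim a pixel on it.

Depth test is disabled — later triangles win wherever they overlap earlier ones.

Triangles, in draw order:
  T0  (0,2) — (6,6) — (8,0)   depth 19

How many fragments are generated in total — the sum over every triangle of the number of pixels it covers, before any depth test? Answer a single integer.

T0:
  2·area = 44  (B↔C swapped to make it positive)
  edge (0, 2)→(8, 0): d=(8,-2) top-left  bias=+0
  edge (8, 0)→(6, 6): d=(-2,6) right/bottom  bias=-1
  edge (6, 6)→(0, 2): d=(-6,-4) top-left  bias=+0
    (2,0)@(5, 1): e=[2,16,26] → █
    (3,0)@(7, 1): e=[6,4,34] → █
    (4,0)@(9, 1): e=[10,-8,42] → ·
    (1,1)@(3, 3): e=[14,24,6] → █
    (3,1)@(7, 3): e=[22,0,22] → ·  [on edge]
    (1,2)@(3, 5): e=[30,20,-6] → ·
    (2,2)@(5, 5): e=[34,8,2] → █
    (3,2)@(7, 5): e=[38,-4,10] → ·
    (2,3)@(5, 7): e=[50,4,-10] → ·
    (2,4)@(5, 9): e=[66,0,-22] → ·  [on edge]
  covered (5 px):
    · · █ █ ·
    · █ █ · ·
    · · █ · ·
    · · · · ·
    · · · · ·

Final: 5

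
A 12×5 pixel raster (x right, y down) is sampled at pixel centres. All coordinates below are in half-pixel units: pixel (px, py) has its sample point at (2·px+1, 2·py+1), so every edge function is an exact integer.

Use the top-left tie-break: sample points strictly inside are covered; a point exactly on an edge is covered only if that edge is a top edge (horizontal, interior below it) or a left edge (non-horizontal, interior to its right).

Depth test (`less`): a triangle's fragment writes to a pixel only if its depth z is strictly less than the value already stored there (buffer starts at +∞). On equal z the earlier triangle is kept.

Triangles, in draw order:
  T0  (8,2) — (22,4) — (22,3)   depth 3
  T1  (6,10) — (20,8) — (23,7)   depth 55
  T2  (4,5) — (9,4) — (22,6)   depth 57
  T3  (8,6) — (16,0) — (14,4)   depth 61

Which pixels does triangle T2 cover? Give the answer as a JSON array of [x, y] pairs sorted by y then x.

T0:
  2·area = 14  (B↔C swapped to make it positive)
  edge (8, 2)→(22, 3): d=(14,1) right/bottom  bias=-1
  edge (22, 3)→(22, 4): d=(0,1) right/bottom  bias=-1
  edge (22, 4)→(8, 2): d=(-14,-2) top-left  bias=+0
    (0,0)@(1, 1): e=[-7,21,0] → .  [on edge]
    (7,1)@(15, 3): e=[7,7,0] → X  [on edge]
    (8,1)@(17, 3): e=[5,5,4] → X
    (9,1)@(19, 3): e=[3,3,8] → X
    (10,1)@(21, 3): e=[1,1,12] → X
    (11,1)@(23, 3): e=[-1,-1,16] → .
    (7,2)@(15, 5): e=[35,7,-28] → .
    (8,2)@(17, 5): e=[33,5,-24] → .
    (9,2)@(19, 5): e=[31,3,-20] → .
    (10,2)@(21, 5): e=[29,1,-16] → .
  covered (4 px):
    . . . . . . . . . . . .
    . . . . . . . X X X X .
    . . . . . . . . . . . .
    . . . . . . . . . . . .
    . . . . . . . . . . . .
T1:
  2·area = 8  (B↔C swapped to make it positive)
  edge (6, 10)→(23, 7): d=(17,-3) top-left  bias=+0
  edge (23, 7)→(20, 8): d=(-3,1) right/bottom  bias=-1
  edge (20, 8)→(6, 10): d=(-14,2) right/bottom  bias=-1
    (11,3)@(23, 7): e=[0,0,8] → .  [on edge]
    (6,4)@(13, 9): e=[4,4,0] → .  [on edge]
    (8,4)@(17, 9): e=[16,0,-8] → .  [on edge]
  covered (0 px):
    . . . . . . . . . . . .
    . . . . . . . . . . . .
    . . . . . . . . . . . .
    . . . . . . . . . . . .
    . . . . . . . . . . . .
T2:
  2·area = 23
  edge (4, 5)→(9, 4): d=(5,-1) top-left  bias=+0
  edge (9, 4)→(22, 6): d=(13,2) right/bottom  bias=-1
  edge (22, 6)→(4, 5): d=(-18,-1) top-left  bias=+0
    (2,2)@(5, 5): e=[1,21,1] → X
    (3,2)@(7, 5): e=[3,17,3] → X
    (4,2)@(9, 5): e=[5,13,5] → X
    (5,2)@(11, 5): e=[7,9,7] → X
    (6,2)@(13, 5): e=[9,5,9] → X
    (7,2)@(15, 5): e=[11,1,11] → X
    (8,2)@(17, 5): e=[13,-3,13] → .
    (2,3)@(5, 7): e=[11,47,-35] → .
    (3,3)@(7, 7): e=[13,43,-33] → .
    (4,3)@(9, 7): e=[15,39,-31] → .
    (5,3)@(11, 7): e=[17,35,-29] → .
    (6,3)@(13, 7): e=[19,31,-27] → .
  covered (6 px):
    . . . . . . . . . . . .
    . . . . . . . . . . . .
    . . X X X X X X . . . .
    . . . . . . . . . . . .
    . . . . . . . . . . . .
T3:
  2·area = 20
  edge (8, 6)→(16, 0): d=(8,-6) top-left  bias=+0
  edge (16, 0)→(14, 4): d=(-2,4) right/bottom  bias=-1
  edge (14, 4)→(8, 6): d=(-6,2) right/bottom  bias=-1
    (7,0)@(15, 1): e=[2,2,16] → X
    (8,0)@(17, 1): e=[14,-6,12] → .
    (11,0)@(23, 1): e=[50,-30,0] → .  [on edge]
    (6,1)@(13, 3): e=[6,6,8] → X
    (7,1)@(15, 3): e=[18,-2,4] → .
    (8,1)@(17, 3): e=[30,-10,0] → .  [on edge]
    (5,2)@(11, 5): e=[10,10,0] → .  [on edge]
    (6,2)@(13, 5): e=[22,2,-4] → .
    (2,3)@(5, 7): e=[-10,30,0] → .  [on edge]
  covered (2 px):
    . . . . . . . X . . . .
    . . . . . . X . . . . .
    . . . . . . . . . . . .
    . . . . . . . . . . . .
    . . . . . . . . . . . .

Result: [[2,2],[3,2],[4,2],[5,2],[6,2],[7,2]]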